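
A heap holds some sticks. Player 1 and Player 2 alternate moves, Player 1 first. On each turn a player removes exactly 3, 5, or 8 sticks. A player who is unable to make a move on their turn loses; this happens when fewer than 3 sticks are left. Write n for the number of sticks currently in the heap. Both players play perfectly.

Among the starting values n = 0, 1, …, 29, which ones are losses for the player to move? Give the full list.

0, 1, 2, 11, 12, 13, 22, 23, 24

Work bottom-up. With no move the player to move loses. Otherwise the position is W if at least one move leads to an L position for the opponent, and L if every move leads to a W.
n=0: no move → L
n=1: no move → L
n=2: no move → L
n=3: can move to 0, which is L ⇒ W
n=4: can move to 1, which is L ⇒ W
n=5: can move to 2, which is L ⇒ W
n=6: can move to 1, which is L ⇒ W
n=7: can move to 2, which is L ⇒ W
n=8: can move to 0, which is L ⇒ W
n=9: can move to 1, which is L ⇒ W
n=10: can move to 2, which is L ⇒ W
n=11: moves to 8(W), 6(W), 3(W); every one is W ⇒ L
n=12: moves to 9(W), 7(W), 4(W); every one is W ⇒ L
n=13: moves to 10(W), 8(W), 5(W); every one is W ⇒ L
n=14: can move to 11, which is L ⇒ W
n=15: can move to 12, which is L ⇒ W
n=16: can move to 13, which is L ⇒ W
n=17: can move to 12, which is L ⇒ W
n=18: can move to 13, which is L ⇒ W
n=19: can move to 11, which is L ⇒ W
n=20: can move to 12, which is L ⇒ W
n=21: can move to 13, which is L ⇒ W
n=22: moves to 19(W), 17(W), 14(W); every one is W ⇒ L
n=23: moves to 20(W), 18(W), 15(W); every one is W ⇒ L
n=24: moves to 21(W), 19(W), 16(W); every one is W ⇒ L
n=25: can move to 22, which is L ⇒ W
n=26: can move to 23, which is L ⇒ W
n=27: can move to 24, which is L ⇒ W
n=28: can move to 23, which is L ⇒ W
n=29: can move to 24, which is L ⇒ W
Reading off the rows marked L gives the requested list; there are 9 such values of n.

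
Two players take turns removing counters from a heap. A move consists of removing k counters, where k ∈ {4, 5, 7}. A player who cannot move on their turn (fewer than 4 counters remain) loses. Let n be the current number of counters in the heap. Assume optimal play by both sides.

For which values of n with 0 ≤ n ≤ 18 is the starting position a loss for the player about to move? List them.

0, 1, 2, 3, 11, 12, 13, 14

Positions with no move are L. A position that does have a move is losing for the player to move precisely when every available move leads to a winning position for the opponent. Fill in the labels:
n=0: no move → L
n=1: no move → L
n=2: no move → L
n=3: no move → L
n=4: W (go to 0, an L position)
n=5: W (go to 1, an L position)
n=6: W (go to 2, an L position)
n=7: W (go to 3, an L position)
n=8: W (go to 3, an L position)
n=9: W (go to 2, an L position)
n=10: W (go to 3, an L position)
n=11: L (options 7(W), 6(W), 4(W) are all W)
n=12: L (options 8(W), 7(W), 5(W) are all W)
n=13: L (options 9(W), 8(W), 6(W) are all W)
n=14: L (options 10(W), 9(W), 7(W) are all W)
n=15: W (go to 11, an L position)
n=16: W (go to 12, an L position)
n=17: W (go to 13, an L position)
n=18: W (go to 14, an L position)
Reading off the rows marked L gives the requested list; there are 8 such values of n.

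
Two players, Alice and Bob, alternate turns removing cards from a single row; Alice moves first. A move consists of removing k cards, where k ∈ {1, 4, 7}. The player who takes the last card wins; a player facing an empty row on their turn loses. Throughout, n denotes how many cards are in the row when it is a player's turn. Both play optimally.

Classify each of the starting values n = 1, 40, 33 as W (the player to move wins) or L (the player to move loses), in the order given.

Use the standard recursion: the mover loses at a terminal position; elsewhere, the mover wins exactly when some move hands the opponent an L position.
n=0: no move → L
n=1: can move to 0, which is L ⇒ W
n=2: the only move is to 1(W), a W ⇒ L
n=3: can move to 2, which is L ⇒ W
n=4: can move to 0, which is L ⇒ W
n=5: moves to 4(W), 1(W); every one is W ⇒ L
n=6: can move to 5, which is L ⇒ W
n=7: can move to 0, which is L ⇒ W
n=8: moves to 7(W), 4(W), 1(W); every one is W ⇒ L
n=9: can move to 8, which is L ⇒ W
n=10: moves to 9(W), 6(W), 3(W); every one is W ⇒ L
n=11: can move to 10, which is L ⇒ W
n=12: can move to 8, which is L ⇒ W
n=13: moves to 12(W), 9(W), 6(W); every one is W ⇒ L
n=14: can move to 13, which is L ⇒ W
n=15: can move to 8, which is L ⇒ W
n=16: moves to 15(W), 12(W), 9(W); every one is W ⇒ L
n=17: can move to 16, which is L ⇒ W
n=18: moves to 17(W), 14(W), 11(W); every one is W ⇒ L
n=19: can move to 18, which is L ⇒ W
n=20: can move to 16, which is L ⇒ W
n=21: moves to 20(W), 17(W), 14(W); every one is W ⇒ L
n=22: can move to 21, which is L ⇒ W
n=23: can move to 16, which is L ⇒ W
n=24: moves to 23(W), 20(W), 17(W); every one is W ⇒ L
n=25: can move to 24, which is L ⇒ W
n=26: moves to 25(W), 22(W), 19(W); every one is W ⇒ L
n=27: can move to 26, which is L ⇒ W
n=28: can move to 24, which is L ⇒ W
n=29: moves to 28(W), 25(W), 22(W); every one is W ⇒ L
n=30: can move to 29, which is L ⇒ W
n=31: can move to 24, which is L ⇒ W
n=32: moves to 31(W), 28(W), 25(W); every one is W ⇒ L
n=33: can move to 32, which is L ⇒ W
n=34: moves to 33(W), 30(W), 27(W); every one is W ⇒ L
n=35: can move to 34, which is L ⇒ W
n=36: can move to 32, which is L ⇒ W
n=37: moves to 36(W), 33(W), 30(W); every one is W ⇒ L
n=38: can move to 37, which is L ⇒ W
n=39: can move to 32, which is L ⇒ W
n=40: moves to 39(W), 36(W), 33(W); every one is W ⇒ L

1: W, 40: L, 33: W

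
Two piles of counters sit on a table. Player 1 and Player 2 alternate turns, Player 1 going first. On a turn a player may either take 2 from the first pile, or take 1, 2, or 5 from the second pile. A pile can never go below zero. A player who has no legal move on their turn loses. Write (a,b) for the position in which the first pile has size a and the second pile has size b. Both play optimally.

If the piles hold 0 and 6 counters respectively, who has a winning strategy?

Player 2 wins.

Positions with no move are L. A position that does have a move is losing for the player to move precisely when every available move leads to a winning position for the opponent. Fill in the labels:
No move ever increases a pile, so every position that can arise here has a ≤ 0 and b ≤ 6; it is enough to label the cells with 0 ≤ a ≤ 0 and 0 ≤ b ≤ 6.
Every move lowers a or b (never raises either), so fill the grid row by row in increasing a, and left to right within a row: each cell's successors are then already labelled.
      b=0  b=1  b=2  b=3  b=4  b=5  b=6
a=0:    L    W    W    L    W    W    L
Cells with no legal move (terminal, hence L): (0,0).
The remaining L cells, each justified by listing all of its moves:
(0,3): L (options (0,2)(W), (0,1)(W) are all W)
(0,6): L (options (0,5)(W), (0,4)(W), (0,1)(W) are all W)
Every other cell has at least one move into one of the L cells above, so it is W.
Every move from (0,6) reaches a W position, so the mover loses.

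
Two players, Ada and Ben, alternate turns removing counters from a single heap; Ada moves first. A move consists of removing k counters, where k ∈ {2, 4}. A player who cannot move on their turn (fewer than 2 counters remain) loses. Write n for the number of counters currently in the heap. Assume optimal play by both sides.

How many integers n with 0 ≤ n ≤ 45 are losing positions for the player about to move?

Work bottom-up. With no move the player to move loses. Otherwise the position is W if at least one move leads to an L position for the opponent, and L if every move leads to a W.
n=0: no move → L
n=1: no move → L
n=2: can move to 0, which is L ⇒ W
n=3: can move to 1, which is L ⇒ W
n=4: can move to 0, which is L ⇒ W
n=5: can move to 1, which is L ⇒ W
n=6: moves to 4(W), 2(W); every one is W ⇒ L
n=7: moves to 5(W), 3(W); every one is W ⇒ L
n=8: can move to 6, which is L ⇒ W
n=9: can move to 7, which is L ⇒ W
n=10: can move to 6, which is L ⇒ W
n=11: can move to 7, which is L ⇒ W
n=12: moves to 10(W), 8(W); every one is W ⇒ L
n=13: moves to 11(W), 9(W); every one is W ⇒ L
n=14: can move to 12, which is L ⇒ W
n=15: can move to 13, which is L ⇒ W
n=16: can move to 12, which is L ⇒ W
n=17: can move to 13, which is L ⇒ W
n=18: moves to 16(W), 14(W); every one is W ⇒ L
n=19: moves to 17(W), 15(W); every one is W ⇒ L
n=20: can move to 18, which is L ⇒ W
n=21: can move to 19, which is L ⇒ W
n=22: can move to 18, which is L ⇒ W
n=23: can move to 19, which is L ⇒ W
n=24: moves to 22(W), 20(W); every one is W ⇒ L
n=25: moves to 23(W), 21(W); every one is W ⇒ L
n=26: can move to 24, which is L ⇒ W
n=27: can move to 25, which is L ⇒ W
n=28: can move to 24, which is L ⇒ W
n=29: can move to 25, which is L ⇒ W
n=30: moves to 28(W), 26(W); every one is W ⇒ L
n=31: moves to 29(W), 27(W); every one is W ⇒ L
n=32: can move to 30, which is L ⇒ W
n=33: can move to 31, which is L ⇒ W
n=34: can move to 30, which is L ⇒ W
n=35: can move to 31, which is L ⇒ W
n=36: moves to 34(W), 32(W); every one is W ⇒ L
n=37: moves to 35(W), 33(W); every one is W ⇒ L
n=38: can move to 36, which is L ⇒ W
n=39: can move to 37, which is L ⇒ W
n=40: can move to 36, which is L ⇒ W
n=41: can move to 37, which is L ⇒ W
n=42: moves to 40(W), 38(W); every one is W ⇒ L
n=43: moves to 41(W), 39(W); every one is W ⇒ L
n=44: can move to 42, which is L ⇒ W
n=45: can move to 43, which is L ⇒ W
L entries with 0 ≤ n ≤ 45: n = 0, 1, 6, 7, 12, 13, 18, 19, 24, 25, 30, 31, 36, 37, 42, 43; that makes 16.

16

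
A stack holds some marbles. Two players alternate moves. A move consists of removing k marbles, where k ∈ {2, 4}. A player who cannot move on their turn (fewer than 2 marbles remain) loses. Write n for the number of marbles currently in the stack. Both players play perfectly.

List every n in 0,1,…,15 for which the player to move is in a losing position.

0, 1, 6, 7, 12, 13

Classify positions by backward induction: terminal positions (no move available) are L. From any other position, the mover wins iff some move reaches an L.
n=0: no move → L
n=1: no move → L
n=2: →0(L), so W
n=3: →1(L), so W
n=4: →0(L), so W
n=5: →1(L), so W
n=6: →4(W), 2(W) — all W, so L
n=7: →5(W), 3(W) — all W, so L
n=8: →6(L), so W
n=9: →7(L), so W
n=10: →6(L), so W
n=11: →7(L), so W
n=12: →10(W), 8(W) — all W, so L
n=13: →11(W), 9(W) — all W, so L
n=14: →12(L), so W
n=15: →13(L), so W
The losing starting values of n are exactly the entries labelled L in this table (6 of them).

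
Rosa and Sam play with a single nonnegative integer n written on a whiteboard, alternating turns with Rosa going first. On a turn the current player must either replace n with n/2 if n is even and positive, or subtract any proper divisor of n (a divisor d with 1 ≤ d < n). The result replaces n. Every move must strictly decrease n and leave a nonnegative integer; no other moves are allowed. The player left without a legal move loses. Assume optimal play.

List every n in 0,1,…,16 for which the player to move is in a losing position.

0, 1, 3, 5, 7, 9, 11, 13, 15

Compute win/loss labels from the base case upward. A position with no move is L. Any other position is W if it can reach an L in one move, else L.
n=0: no move → L
n=1: no move → L
n=2: W (go to 1, an L position)
n=3: L (sole option 2(W) is W)
n=4: W (go to 3, an L position)
n=5: L (sole option 4(W) is W)
n=6: W (go to 3, an L position)
n=7: L (sole option 6(W) is W)
n=8: W (go to 7, an L position)
n=9: L (options 6(W), 8(W) are all W)
n=10: W (go to 5, an L position)
n=11: L (sole option 10(W) is W)
n=12: W (go to 9, an L position)
n=13: L (sole option 12(W) is W)
n=14: W (go to 7, an L position)
n=15: L (options 10(W), 12(W), 14(W) are all W)
n=16: W (go to 15, an L position)
Reading off the rows marked L gives the requested list; there are 9 such values of n.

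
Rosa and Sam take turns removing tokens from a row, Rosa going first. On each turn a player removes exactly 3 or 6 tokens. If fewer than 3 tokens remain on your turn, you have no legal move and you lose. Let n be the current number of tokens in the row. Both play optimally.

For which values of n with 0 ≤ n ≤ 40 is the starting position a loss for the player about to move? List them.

Compute win/loss labels from the base case upward. A position with no move is L. Any other position is W if it can reach an L in one move, else L.
n=0: no move → L
n=1: no move → L
n=2: no move → L
n=3: can move to 0, which is L ⇒ W
n=4: can move to 1, which is L ⇒ W
n=5: can move to 2, which is L ⇒ W
n=6: can move to 0, which is L ⇒ W
n=7: can move to 1, which is L ⇒ W
n=8: can move to 2, which is L ⇒ W
n=9: moves to 6(W), 3(W); every one is W ⇒ L
n=10: moves to 7(W), 4(W); every one is W ⇒ L
n=11: moves to 8(W), 5(W); every one is W ⇒ L
n=12: can move to 9, which is L ⇒ W
n=13: can move to 10, which is L ⇒ W
n=14: can move to 11, which is L ⇒ W
n=15: can move to 9, which is L ⇒ W
n=16: can move to 10, which is L ⇒ W
n=17: can move to 11, which is L ⇒ W
n=18: moves to 15(W), 12(W); every one is W ⇒ L
n=19: moves to 16(W), 13(W); every one is W ⇒ L
n=20: moves to 17(W), 14(W); every one is W ⇒ L
n=21: can move to 18, which is L ⇒ W
n=22: can move to 19, which is L ⇒ W
n=23: can move to 20, which is L ⇒ W
n=24: can move to 18, which is L ⇒ W
n=25: can move to 19, which is L ⇒ W
n=26: can move to 20, which is L ⇒ W
n=27: moves to 24(W), 21(W); every one is W ⇒ L
n=28: moves to 25(W), 22(W); every one is W ⇒ L
n=29: moves to 26(W), 23(W); every one is W ⇒ L
n=30: can move to 27, which is L ⇒ W
n=31: can move to 28, which is L ⇒ W
n=32: can move to 29, which is L ⇒ W
n=33: can move to 27, which is L ⇒ W
n=34: can move to 28, which is L ⇒ W
n=35: can move to 29, which is L ⇒ W
n=36: moves to 33(W), 30(W); every one is W ⇒ L
n=37: moves to 34(W), 31(W); every one is W ⇒ L
n=38: moves to 35(W), 32(W); every one is W ⇒ L
n=39: can move to 36, which is L ⇒ W
n=40: can move to 37, which is L ⇒ W
The losing starting values of n are exactly the entries labelled L in this table (15 of them).

0, 1, 2, 9, 10, 11, 18, 19, 20, 27, 28, 29, 36, 37, 38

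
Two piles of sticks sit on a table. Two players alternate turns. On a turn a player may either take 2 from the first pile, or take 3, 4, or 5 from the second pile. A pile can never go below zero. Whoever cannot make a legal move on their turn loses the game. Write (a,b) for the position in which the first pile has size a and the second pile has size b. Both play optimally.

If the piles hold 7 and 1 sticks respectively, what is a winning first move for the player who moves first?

Move to (5,1).

Classify positions by backward induction: terminal positions (no move available) are L. From any other position, the mover wins iff some move reaches an L.
No move ever increases a pile, so every position that can arise here has a ≤ 7 and b ≤ 1; it is enough to label the cells with 0 ≤ a ≤ 7 and 0 ≤ b ≤ 1.
Every move lowers a or b (never raises either), so fill the grid row by row in increasing a, and left to right within a row: each cell's successors are then already labelled.
      b=0  b=1
a=0:    L    L
a=1:    L    L
a=2:    W    W
a=3:    W    W
a=4:    L    L
a=5:    L    L
a=6:    W    W
a=7:    W    W
Cells with no legal move (terminal, hence L): (0,0), (0,1), (1,0), (1,1).
The remaining L cells, each justified by listing all of its moves:
(4,0): L (sole option (2,0)(W) is W)
(4,1): L (sole option (2,1)(W) is W)
(5,0): L (sole option (3,0)(W) is W)
(5,1): L (sole option (3,1)(W) is W)
Every other cell has at least one move into one of the L cells above, so it is W.
From (7,1), the L positions reachable in one move are: (5,1).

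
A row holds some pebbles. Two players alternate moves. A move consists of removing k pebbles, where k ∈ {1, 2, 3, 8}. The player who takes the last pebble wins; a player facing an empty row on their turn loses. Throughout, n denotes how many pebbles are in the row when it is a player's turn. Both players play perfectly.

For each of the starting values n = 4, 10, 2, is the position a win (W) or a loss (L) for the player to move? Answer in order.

Compute win/loss labels from the base case upward. A position with no move is L. Any other position is W if it can reach an L in one move, else L.
n=0: no move → L
n=1: reaches L-position 0 → W
n=2: reaches L-position 0 → W
n=3: reaches L-position 0 → W
n=4: only reaches 3(W), 2(W), 1(W), all W → L
n=5: reaches L-position 4 → W
n=6: reaches L-position 4 → W
n=7: reaches L-position 4 → W
n=8: reaches L-position 0 → W
n=9: only reaches 8(W), 7(W), 6(W), 1(W), all W → L
n=10: reaches L-position 9 → W

4: L, 10: W, 2: W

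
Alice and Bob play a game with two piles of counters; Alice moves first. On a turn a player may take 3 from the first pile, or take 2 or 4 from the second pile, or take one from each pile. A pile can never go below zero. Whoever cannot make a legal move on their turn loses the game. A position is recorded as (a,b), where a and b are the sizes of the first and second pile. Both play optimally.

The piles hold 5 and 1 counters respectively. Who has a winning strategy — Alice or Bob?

Positions with no move are L. A position that does have a move is losing for the player to move precisely when every available move leads to a winning position for the opponent. Fill in the labels:
No move ever increases a pile, so every position that can arise here has a ≤ 5 and b ≤ 1; it is enough to label the cells with 0 ≤ a ≤ 5 and 0 ≤ b ≤ 1.
Every move lowers a or b (never raises either), so fill the grid row by row in increasing a, and left to right within a row: each cell's successors are then already labelled.
      b=0  b=1
a=0:    L    L
a=1:    L    W
a=2:    L    W
a=3:    W    W
a=4:    W    L
a=5:    W    L
Cells with no legal move (terminal, hence L): (0,0), (0,1), (1,0), (2,0).
The remaining L cells, each justified by listing all of its moves:
(4,1): L (options (1,1)(W), (3,0)(W) are all W)
(5,1): L (options (2,1)(W), (4,0)(W) are all W)
Every other cell has at least one move into one of the L cells above, so it is W.
Every move from (5,1) reaches a W position, so the mover loses.

Bob wins.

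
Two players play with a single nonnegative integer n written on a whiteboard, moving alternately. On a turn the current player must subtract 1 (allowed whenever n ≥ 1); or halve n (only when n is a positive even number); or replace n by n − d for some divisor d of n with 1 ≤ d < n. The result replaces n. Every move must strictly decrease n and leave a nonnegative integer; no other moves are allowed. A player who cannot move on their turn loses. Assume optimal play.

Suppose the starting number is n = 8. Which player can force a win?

Label each position W (a win for the player to move) or L (a loss). A position with no legal move is L; any other position is W exactly when some move reaches an L, and L when every move reaches a W.
n=0: no move → L
n=1: can move to 0, which is L ⇒ W
n=2: the only move is to 1(W), a W ⇒ L
n=3: can move to 2, which is L ⇒ W
n=4: can move to 2, which is L ⇒ W
n=5: the only move is to 4(W), a W ⇒ L
n=6: can move to 5, which is L ⇒ W
n=7: the only move is to 6(W), a W ⇒ L
n=8: can move to 7, which is L ⇒ W
The starting position 8 is W: the player to move should move to 7, handing over an L position.

The first player wins.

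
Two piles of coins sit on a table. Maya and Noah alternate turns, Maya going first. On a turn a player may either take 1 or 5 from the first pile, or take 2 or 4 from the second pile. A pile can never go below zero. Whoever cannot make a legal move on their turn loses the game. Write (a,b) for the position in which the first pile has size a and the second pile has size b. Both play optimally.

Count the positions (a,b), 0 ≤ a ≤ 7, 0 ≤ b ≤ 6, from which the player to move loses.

20

Work bottom-up. With no move the player to move loses. Otherwise the position is W if at least one move leads to an L position for the opponent, and L if every move leads to a W.
Every move lowers a or b (never raises either), so fill the grid row by row in increasing a, and left to right within a row: each cell's successors are then already labelled.
      b=0  b=1  b=2  b=3  b=4  b=5  b=6
a=0:    L    L    W    W    W    W    L
a=1:    W    W    L    L    W    W    W
a=2:    L    L    W    W    W    W    L
a=3:    W    W    L    L    W    W    W
a=4:    L    L    W    W    W    W    L
a=5:    W    W    L    L    W    W    W
a=6:    L    L    W    W    W    W    L
a=7:    W    W    L    L    W    W    W
Cells with no legal move (terminal, hence L): (0,0), (0,1).
The remaining L cells, each justified by listing all of its moves:
(0,6): L (options (0,4)(W), (0,2)(W) are all W)
(1,2): L (options (0,2)(W), (1,0)(W) are all W)
(1,3): L (options (0,3)(W), (1,1)(W) are all W)
(2,0): L (sole option (1,0)(W) is W)
(2,1): L (sole option (1,1)(W) is W)
(2,6): L (options (1,6)(W), (2,4)(W), (2,2)(W) are all W)
(3,2): L (options (2,2)(W), (3,0)(W) are all W)
(3,3): L (options (2,3)(W), (3,1)(W) are all W)
(4,0): L (sole option (3,0)(W) is W)
(4,1): L (sole option (3,1)(W) is W)
(4,6): L (options (3,6)(W), (4,4)(W), (4,2)(W) are all W)
(5,2): L (options (4,2)(W), (0,2)(W), (5,0)(W) are all W)
(5,3): L (options (4,3)(W), (0,3)(W), (5,1)(W) are all W)
(6,0): L (options (5,0)(W), (1,0)(W) are all W)
(6,1): L (options (5,1)(W), (1,1)(W) are all W)
(6,6): L (options (5,6)(W), (1,6)(W), (6,4)(W), (6,2)(W) are all W)
(7,2): L (options (6,2)(W), (2,2)(W), (7,0)(W) are all W)
(7,3): L (options (6,3)(W), (2,3)(W), (7,1)(W) are all W)
Every other cell has at least one move into one of the L cells above, so it is W.
L cells per row: a=0: 3, a=1: 2, a=2: 3, a=3: 2, a=4: 3, a=5: 2, a=6: 3, a=7: 2; total 20.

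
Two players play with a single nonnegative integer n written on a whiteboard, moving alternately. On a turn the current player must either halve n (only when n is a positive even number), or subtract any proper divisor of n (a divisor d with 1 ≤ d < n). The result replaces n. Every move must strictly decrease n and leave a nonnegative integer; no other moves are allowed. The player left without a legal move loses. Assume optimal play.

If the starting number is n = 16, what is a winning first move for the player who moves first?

Positions with no move are L. A position that does have a move is losing for the player to move precisely when every available move leads to a winning position for the opponent. Fill in the labels:
n=0: no move → L
n=1: no move → L
n=2: can move to 1, which is L ⇒ W
n=3: the only move is to 2(W), a W ⇒ L
n=4: can move to 3, which is L ⇒ W
n=5: the only move is to 4(W), a W ⇒ L
n=6: can move to 3, which is L ⇒ W
n=7: the only move is to 6(W), a W ⇒ L
n=8: can move to 7, which is L ⇒ W
n=9: moves to 6(W), 8(W); every one is W ⇒ L
n=10: can move to 5, which is L ⇒ W
n=11: the only move is to 10(W), a W ⇒ L
n=12: can move to 9, which is L ⇒ W
n=13: the only move is to 12(W), a W ⇒ L
n=14: can move to 7, which is L ⇒ W
n=15: moves to 10(W), 12(W), 14(W); every one is W ⇒ L
n=16: can move to 15, which is L ⇒ W
From 16, the L positions reachable in one move are: 15.

Move to 15.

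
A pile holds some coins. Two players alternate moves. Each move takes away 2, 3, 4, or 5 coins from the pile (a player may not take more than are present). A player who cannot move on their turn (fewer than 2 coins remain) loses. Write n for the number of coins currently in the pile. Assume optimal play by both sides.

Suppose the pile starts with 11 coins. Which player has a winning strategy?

The first player wins.

Classify positions by backward induction: terminal positions (no move available) are L. From any other position, the mover wins iff some move reaches an L.
n=0: no move → L
n=1: no move → L
n=2: →0(L), so W
n=3: →1(L), so W
n=4: →1(L), so W
n=5: →1(L), so W
n=6: →1(L), so W
n=7: →5(W), 4(W), 3(W), 2(W) — all W, so L
n=8: →6(W), 5(W), 4(W), 3(W) — all W, so L
n=9: →7(L), so W
n=10: →8(L), so W
n=11: →8(L), so W
From 11 the player to move can remove 3, leaving 8, reaching an L position.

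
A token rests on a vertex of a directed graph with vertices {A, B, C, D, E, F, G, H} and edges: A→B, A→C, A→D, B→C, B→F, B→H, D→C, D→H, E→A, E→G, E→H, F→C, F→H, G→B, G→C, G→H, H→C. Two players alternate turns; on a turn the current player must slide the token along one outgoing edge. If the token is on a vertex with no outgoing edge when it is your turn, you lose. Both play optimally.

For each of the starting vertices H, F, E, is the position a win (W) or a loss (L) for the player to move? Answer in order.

H: W, F: W, E: L

Compute win/loss labels from the base case upward. A position with no move is L. Any other position is W if it can reach an L in one move, else L.
Every edge goes from a vertex to one that appears earlier in the order C, H, F, B, D, A, G, E, so processing vertices in that order labels each vertex after all of its successors.
C: no outgoing edge → L
H: reaches L-position C → W
F: reaches L-position C → W
B: reaches L-position C → W
D: reaches L-position C → W
A: reaches L-position C → W
G: reaches L-position C → W
E: only reaches G(W), A(W), H(W), all W → L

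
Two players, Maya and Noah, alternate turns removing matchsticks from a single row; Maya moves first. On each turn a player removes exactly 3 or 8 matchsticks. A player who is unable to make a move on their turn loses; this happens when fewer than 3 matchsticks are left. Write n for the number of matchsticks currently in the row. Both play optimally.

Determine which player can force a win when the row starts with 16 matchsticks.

Use the standard recursion: the mover loses at a terminal position; elsewhere, the mover wins exactly when some move hands the opponent an L position.
n=0: no move → L
n=1: no move → L
n=2: no move → L
n=3: reaches L-position 0 → W
n=4: reaches L-position 1 → W
n=5: reaches L-position 2 → W
n=6: only reaches 3(W), which is W → L
n=7: only reaches 4(W), which is W → L
n=8: reaches L-position 0 → W
n=9: reaches L-position 6 → W
n=10: reaches L-position 7 → W
n=11: only reaches 8(W), 3(W), all W → L
n=12: only reaches 9(W), 4(W), all W → L
n=13: only reaches 10(W), 5(W), all W → L
n=14: reaches L-position 11 → W
n=15: reaches L-position 12 → W
n=16: reaches L-position 13 → W
The starting position 16 is W: Maya should remove 3, leaving 13, handing over an L position.

Maya wins.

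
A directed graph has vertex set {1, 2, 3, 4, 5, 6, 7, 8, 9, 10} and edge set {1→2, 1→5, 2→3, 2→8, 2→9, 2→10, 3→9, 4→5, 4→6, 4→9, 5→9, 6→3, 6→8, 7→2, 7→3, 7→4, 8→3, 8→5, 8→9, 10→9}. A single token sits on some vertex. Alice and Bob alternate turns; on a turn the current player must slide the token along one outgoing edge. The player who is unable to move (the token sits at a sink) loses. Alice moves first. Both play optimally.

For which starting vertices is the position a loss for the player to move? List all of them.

1, 6, 7, 9

Work bottom-up. With no move the player to move loses. Otherwise the position is W if at least one move leads to an L position for the opponent, and L if every move leads to a W.
Every edge goes from a vertex to one that appears earlier in the order 9, 3, 5, 10, 8, 6, 4, 2, 1, 7, so processing vertices in that order labels each vertex after all of its successors.
9: no outgoing edge → L
3: W (go to 9, an L position)
5: W (go to 9, an L position)
10: W (go to 9, an L position)
8: W (go to 9, an L position)
6: L (options 8(W), 3(W) are all W)
4: W (go to 6, an L position)
2: W (go to 9, an L position)
1: L (options 2(W), 5(W) are all W)
7: L (options 2(W), 4(W), 3(W) are all W)
The losing starting vertices are exactly the entries labelled L in this table (4 of them).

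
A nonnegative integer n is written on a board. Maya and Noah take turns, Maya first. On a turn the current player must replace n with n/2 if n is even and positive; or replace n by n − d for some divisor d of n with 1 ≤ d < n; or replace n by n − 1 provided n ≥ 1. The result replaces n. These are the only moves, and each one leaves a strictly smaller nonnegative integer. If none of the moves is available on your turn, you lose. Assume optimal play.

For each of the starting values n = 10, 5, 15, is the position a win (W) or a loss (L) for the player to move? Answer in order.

10: W, 5: L, 15: L

Positions with no move are L. A position that does have a move is losing for the player to move precisely when every available move leads to a winning position for the opponent. Fill in the labels:
n=0: no move → L
n=1: can move to 0, which is L ⇒ W
n=2: the only move is to 1(W), a W ⇒ L
n=3: can move to 2, which is L ⇒ W
n=4: can move to 2, which is L ⇒ W
n=5: the only move is to 4(W), a W ⇒ L
n=6: can move to 5, which is L ⇒ W
n=7: the only move is to 6(W), a W ⇒ L
n=8: can move to 7, which is L ⇒ W
n=9: moves to 6(W), 8(W); every one is W ⇒ L
n=10: can move to 5, which is L ⇒ W
n=11: the only move is to 10(W), a W ⇒ L
n=12: can move to 9, which is L ⇒ W
n=13: the only move is to 12(W), a W ⇒ L
n=14: can move to 7, which is L ⇒ W
n=15: moves to 10(W), 12(W), 14(W); every one is W ⇒ L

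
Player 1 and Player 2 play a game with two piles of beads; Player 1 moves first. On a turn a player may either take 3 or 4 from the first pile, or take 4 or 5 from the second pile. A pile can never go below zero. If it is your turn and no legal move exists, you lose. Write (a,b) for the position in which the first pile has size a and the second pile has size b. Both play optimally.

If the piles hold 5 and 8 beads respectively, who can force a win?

Player 1 wins.

Use the standard recursion: the mover loses at a terminal position; elsewhere, the mover wins exactly when some move hands the opponent an L position.
No move ever increases a pile, so every position that can arise here has a ≤ 5 and b ≤ 8; it is enough to label the cells with 0 ≤ a ≤ 5 and 0 ≤ b ≤ 8.
Every move lowers a or b (never raises either), so fill the grid row by row in increasing a, and left to right within a row: each cell's successors are then already labelled.
      b=0  b=1  b=2  b=3  b=4  b=5  b=6  b=7  b=8
a=0:    L    L    L    L    W    W    W    W    W
a=1:    L    L    L    L    W    W    W    W    W
a=2:    L    L    L    L    W    W    W    W    W
a=3:    W    W    W    W    L    L    L    L    W
a=4:    W    W    W    W    L    L    L    L    W
a=5:    W    W    W    W    L    L    L    L    W
Cells with no legal move (terminal, hence L): (0,0), (0,1), (0,2), (0,3), (1,0), (1,1), (1,2), (1,3), (2,0), (2,1), (2,2), (2,3).
The remaining L cells, each justified by listing all of its moves:
(3,4): only reaches (0,4)(W), (3,0)(W), all W → L
(3,5): only reaches (0,5)(W), (3,1)(W), (3,0)(W), all W → L
(3,6): only reaches (0,6)(W), (3,2)(W), (3,1)(W), all W → L
(3,7): only reaches (0,7)(W), (3,3)(W), (3,2)(W), all W → L
(4,4): only reaches (1,4)(W), (0,4)(W), (4,0)(W), all W → L
(4,5): only reaches (1,5)(W), (0,5)(W), (4,1)(W), (4,0)(W), all W → L
(4,6): only reaches (1,6)(W), (0,6)(W), (4,2)(W), (4,1)(W), all W → L
(4,7): only reaches (1,7)(W), (0,7)(W), (4,3)(W), (4,2)(W), all W → L
(5,4): only reaches (2,4)(W), (1,4)(W), (5,0)(W), all W → L
(5,5): only reaches (2,5)(W), (1,5)(W), (5,1)(W), (5,0)(W), all W → L
(5,6): only reaches (2,6)(W), (1,6)(W), (5,2)(W), (5,1)(W), all W → L
(5,7): only reaches (2,7)(W), (1,7)(W), (5,3)(W), (5,2)(W), all W → L
Every other cell has at least one move into one of the L cells above, so it is W.
The starting position (5,8) is W: Player 1 should move to (5,4), handing over an L position.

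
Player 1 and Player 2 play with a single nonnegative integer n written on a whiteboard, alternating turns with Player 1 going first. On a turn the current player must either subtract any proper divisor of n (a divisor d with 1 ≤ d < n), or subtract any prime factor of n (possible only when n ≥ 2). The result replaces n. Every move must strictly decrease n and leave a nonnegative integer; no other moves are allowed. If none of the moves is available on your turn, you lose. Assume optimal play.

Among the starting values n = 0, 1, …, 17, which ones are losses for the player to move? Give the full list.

0, 1, 4, 9, 14

Label each position W (a win for the player to move) or L (a loss). A position with no legal move is L; any other position is W exactly when some move reaches an L, and L when every move reaches a W.
n=0: no move → L
n=1: no move → L
n=2: W (go to 0, an L position)
n=3: W (go to 0, an L position)
n=4: L (options 2(W), 3(W) are all W)
n=5: W (go to 0, an L position)
n=6: W (go to 4, an L position)
n=7: W (go to 0, an L position)
n=8: W (go to 4, an L position)
n=9: L (options 6(W), 8(W) are all W)
n=10: W (go to 9, an L position)
n=11: W (go to 0, an L position)
n=12: W (go to 9, an L position)
n=13: W (go to 0, an L position)
n=14: L (options 7(W), 12(W), 13(W) are all W)
n=15: W (go to 14, an L position)
n=16: W (go to 14, an L position)
n=17: W (go to 0, an L position)
Reading off the rows marked L gives the requested list; there are 5 such values of n.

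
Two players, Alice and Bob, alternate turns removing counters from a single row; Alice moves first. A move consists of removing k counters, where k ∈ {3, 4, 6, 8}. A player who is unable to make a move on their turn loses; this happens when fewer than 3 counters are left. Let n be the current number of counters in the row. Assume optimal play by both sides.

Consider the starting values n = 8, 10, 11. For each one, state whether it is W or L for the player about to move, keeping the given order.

Positions with no move are L. A position that does have a move is losing for the player to move precisely when every available move leads to a winning position for the opponent. Fill in the labels:
n=0: no move → L
n=1: no move → L
n=2: no move → L
n=3: can move to 0, which is L ⇒ W
n=4: can move to 1, which is L ⇒ W
n=5: can move to 2, which is L ⇒ W
n=6: can move to 2, which is L ⇒ W
n=7: can move to 1, which is L ⇒ W
n=8: can move to 2, which is L ⇒ W
n=9: can move to 1, which is L ⇒ W
n=10: can move to 2, which is L ⇒ W
n=11: moves to 8(W), 7(W), 5(W), 3(W); every one is W ⇒ L

8: W, 10: W, 11: L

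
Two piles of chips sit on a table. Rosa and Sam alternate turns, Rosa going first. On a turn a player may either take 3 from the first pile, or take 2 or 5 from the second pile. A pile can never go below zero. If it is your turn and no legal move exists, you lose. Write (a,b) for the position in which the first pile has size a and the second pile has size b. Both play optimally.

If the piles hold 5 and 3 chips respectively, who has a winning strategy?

Build the W/L table. Terminal = L. A non-terminal position is W if it has a move to some L; otherwise it is L.
No move ever increases a pile, so every position that can arise here has a ≤ 5 and b ≤ 3; it is enough to label the cells with 0 ≤ a ≤ 5 and 0 ≤ b ≤ 3.
Every move lowers a or b (never raises either), so fill the grid row by row in increasing a, and left to right within a row: each cell's successors are then already labelled.
      b=0  b=1  b=2  b=3
a=0:    L    L    W    W
a=1:    L    L    W    W
a=2:    L    L    W    W
a=3:    W    W    L    L
a=4:    W    W    L    L
a=5:    W    W    L    L
Cells with no legal move (terminal, hence L): (0,0), (0,1), (1,0), (1,1), (2,0), (2,1).
The remaining L cells, each justified by listing all of its moves:
(3,2): moves to (0,2)(W), (3,0)(W); every one is W ⇒ L
(3,3): moves to (0,3)(W), (3,1)(W); every one is W ⇒ L
(4,2): moves to (1,2)(W), (4,0)(W); every one is W ⇒ L
(4,3): moves to (1,3)(W), (4,1)(W); every one is W ⇒ L
(5,2): moves to (2,2)(W), (5,0)(W); every one is W ⇒ L
(5,3): moves to (2,3)(W), (5,1)(W); every one is W ⇒ L
Every other cell has at least one move into one of the L cells above, so it is W.
The starting position (5,3) is L: whatever Rosa does, the opponent receives a W position.

Sam wins.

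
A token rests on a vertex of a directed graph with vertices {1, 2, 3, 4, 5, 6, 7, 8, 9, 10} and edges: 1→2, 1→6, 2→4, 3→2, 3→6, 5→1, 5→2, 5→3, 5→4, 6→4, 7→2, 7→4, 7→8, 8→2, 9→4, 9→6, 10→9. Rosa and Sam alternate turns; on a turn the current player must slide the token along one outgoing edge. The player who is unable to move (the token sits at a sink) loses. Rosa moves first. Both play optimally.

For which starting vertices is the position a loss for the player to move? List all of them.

1, 3, 4, 8, 10

Compute win/loss labels from the base case upward. A position with no move is L. Any other position is W if it can reach an L in one move, else L.
Every edge goes from a vertex to one that appears earlier in the order 4, 2, 6, 3, 9, 1, 5, 8, 7, 10, so processing vertices in that order labels each vertex after all of its successors.
4: no outgoing edge → L
2: reaches L-position 4 → W
6: reaches L-position 4 → W
3: only reaches 6(W), 2(W), all W → L
9: reaches L-position 4 → W
1: only reaches 6(W), 2(W), all W → L
5: reaches L-position 1 → W
8: only reaches 2(W), which is W → L
7: reaches L-position 8 → W
10: only reaches 9(W), which is W → L
The losing starting vertices are exactly the entries labelled L in this table (5 of them).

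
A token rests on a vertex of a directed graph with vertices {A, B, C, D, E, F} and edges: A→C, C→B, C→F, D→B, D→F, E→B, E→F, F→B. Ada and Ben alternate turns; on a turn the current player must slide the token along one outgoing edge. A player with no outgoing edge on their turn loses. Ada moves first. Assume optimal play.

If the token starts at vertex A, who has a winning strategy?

Compute win/loss labels from the base case upward. A position with no move is L. Any other position is W if it can reach an L in one move, else L.
Every edge goes from a vertex to one that appears earlier in the order B, F, C, A, E, D, so processing vertices in that order labels each vertex after all of its successors.
B: no outgoing edge → L
F: →B(L), so W
C: →B(L), so W
A: →C(W) only, which is W, so L
E: →B(L), so W
D: →B(L), so W
Every move from A reaches a W position, so the mover loses.

Ben wins.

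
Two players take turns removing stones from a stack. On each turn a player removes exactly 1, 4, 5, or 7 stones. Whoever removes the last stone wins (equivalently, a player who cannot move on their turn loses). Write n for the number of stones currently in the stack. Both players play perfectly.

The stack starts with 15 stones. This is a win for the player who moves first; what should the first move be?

Remove 5, leaving 10.

Compute win/loss labels from the base case upward. A position with no move is L. Any other position is W if it can reach an L in one move, else L.
n=0: no move → L
n=1: reaches L-position 0 → W
n=2: only reaches 1(W), which is W → L
n=3: reaches L-position 2 → W
n=4: reaches L-position 0 → W
n=5: reaches L-position 0 → W
n=6: reaches L-position 2 → W
n=7: reaches L-position 2 → W
n=8: only reaches 7(W), 4(W), 3(W), 1(W), all W → L
n=9: reaches L-position 8 → W
n=10: only reaches 9(W), 6(W), 5(W), 3(W), all W → L
n=11: reaches L-position 10 → W
n=12: reaches L-position 8 → W
n=13: reaches L-position 8 → W
n=14: reaches L-position 10 → W
n=15: reaches L-position 10 → W
From 15, the L positions reachable in one move are: 10, 8. Any move reaching one of these is winning.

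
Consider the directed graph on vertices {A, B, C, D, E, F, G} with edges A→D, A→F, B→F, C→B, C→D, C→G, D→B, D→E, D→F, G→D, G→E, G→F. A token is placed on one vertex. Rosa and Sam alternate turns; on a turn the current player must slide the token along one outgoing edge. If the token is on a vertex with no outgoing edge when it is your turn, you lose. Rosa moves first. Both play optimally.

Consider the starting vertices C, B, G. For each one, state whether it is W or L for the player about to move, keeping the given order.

C: L, B: W, G: W

Build the W/L table. Terminal = L. A non-terminal position is W if it has a move to some L; otherwise it is L.
Every edge goes from a vertex to one that appears earlier in the order E, F, B, D, G, C, A, so processing vertices in that order labels each vertex after all of its successors.
E: no outgoing edge → L
F: no outgoing edge → L
B: can move to F, which is L ⇒ W
D: can move to F, which is L ⇒ W
G: can move to F, which is L ⇒ W
C: moves to G(W), D(W), B(W); every one is W ⇒ L
A: can move to F, which is L ⇒ W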